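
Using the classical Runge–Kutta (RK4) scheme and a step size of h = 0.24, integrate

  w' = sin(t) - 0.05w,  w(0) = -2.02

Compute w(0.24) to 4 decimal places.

RK4: k1 = f(t_n, w_n); k2 = f(t_n + h/2, w_n + (h/2)·k1); k3 = f(t_n + h/2, w_n + (h/2)·k2); k4 = f(t_n + h, w_n + h·k3); w_{n+1} = w_n + (h/6)·(k1 + 2k2 + 2k3 + k4).
t=0.000000, w=-2.020000:
  k1 = f(0.000000, -2.020000) = 0.101000
  k2 = f(0.120000, -2.007880) = 0.220106
  k3 = f(0.120000, -1.993587) = 0.219392
  k4 = f(0.240000, -1.967346) = 0.336070
  w ← -2.020000 + (0.24/6)·(k1 + 2k2 + 2k3 + k4) = -1.967357
w(0.24) ≈ -1.9674

-1.9674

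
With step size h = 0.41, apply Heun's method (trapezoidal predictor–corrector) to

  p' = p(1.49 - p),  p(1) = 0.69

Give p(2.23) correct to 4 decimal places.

1.2460

Heun: k1 = f(x_n, p_n); k2 = f(x_n + h, p_n + h·k1); p_{n+1} = p_n + (h/2)·(k1 + k2).
x=1.000000, p=0.690000:
  k1 = f(1.000000, 0.690000) = 0.552000
  k2 = f(1.410000, 0.916320) = 0.525674
  p ← 0.690000 + (0.41/2)·(0.552000 + 0.525674) = 0.910923
x=1.410000, p=0.910923:
  k1 = f(1.410000, 0.910923) = 0.527494
  k2 = f(1.820000, 1.127196) = 0.408951
  p ← 0.910923 + (0.41/2)·(0.527494 + 0.408951) = 1.102895
x=1.820000, p=1.102895:
  k1 = f(1.820000, 1.102895) = 0.426936
  k2 = f(2.230000, 1.277939) = 0.271001
  p ← 1.102895 + (0.41/2)·(0.426936 + 0.271001) = 1.245972
p(2.23) ≈ 1.2460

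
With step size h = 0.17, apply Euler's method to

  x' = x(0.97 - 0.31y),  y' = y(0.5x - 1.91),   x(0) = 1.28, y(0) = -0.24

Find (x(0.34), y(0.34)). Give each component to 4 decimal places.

1.7708, -0.1512

Euler on (x,y): x_{n+1} = x_n + h·x', y_{n+1} = y_n + h·y'.
0.000000: (1.280000, -0.240000); f=(1.336832, 0.304800) → (1.507261, -0.188184)
0.170000: (1.507261, -0.188184); f=(1.549973, 0.217610) → (1.770757, -0.151190)
(x(0.34), y(0.34)) ≈ (1.7708, -0.1512)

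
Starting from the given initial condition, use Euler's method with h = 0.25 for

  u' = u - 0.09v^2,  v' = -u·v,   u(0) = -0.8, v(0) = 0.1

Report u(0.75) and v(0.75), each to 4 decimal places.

Euler on (u,v): u_{n+1} = u_n + h·u', v_{n+1} = v_n + h·v'.
0.000000: (-0.800000, 0.100000); f=(-0.800900, 0.080000) → (-1.000225, 0.120000)
0.250000: (-1.000225, 0.120000); f=(-1.001521, 0.120027) → (-1.250605, 0.150007)
0.500000: (-1.250605, 0.150007); f=(-1.252630, 0.187599) → (-1.563763, 0.196907)
(u(0.75), v(0.75)) ≈ (-1.5638, 0.1969)

-1.5638, 0.1969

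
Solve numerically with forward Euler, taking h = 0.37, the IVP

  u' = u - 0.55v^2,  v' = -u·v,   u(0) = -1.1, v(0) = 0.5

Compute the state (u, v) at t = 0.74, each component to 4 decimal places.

Euler on (u,v): u_{n+1} = u_n + h·u', v_{n+1} = v_n + h·v'.
0.000000: (-1.100000, 0.500000); f=(-1.237500, 0.550000) → (-1.557875, 0.703500)
0.370000: (-1.557875, 0.703500); f=(-1.830077, 1.095965) → (-2.235003, 1.109007)
(u(0.74), v(0.74)) ≈ (-2.2350, 1.1090)

-2.2350, 1.1090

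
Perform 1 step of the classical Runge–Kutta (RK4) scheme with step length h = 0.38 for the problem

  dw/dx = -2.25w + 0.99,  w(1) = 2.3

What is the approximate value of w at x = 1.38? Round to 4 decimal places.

1.2372

RK4: k1 = f(x_n, w_n); k2 = f(x_n + h/2, w_n + (h/2)·k1); k3 = f(x_n + h/2, w_n + (h/2)·k2); k4 = f(x_n + h, w_n + h·k3); w_{n+1} = w_n + (h/6)·(k1 + 2k2 + 2k3 + k4).
x=1.000000, w=2.300000:
  k1 = f(1.000000, 2.300000) = -4.185000
  k2 = f(1.190000, 1.504850) = -2.395912
  k3 = f(1.190000, 1.844777) = -3.160747
  k4 = f(1.380000, 1.098916) = -1.482561
  w ← 2.300000 + (0.38/6)·(k1 + 2k2 + 2k3 + k4) = 1.237211
w(1.38) ≈ 1.2372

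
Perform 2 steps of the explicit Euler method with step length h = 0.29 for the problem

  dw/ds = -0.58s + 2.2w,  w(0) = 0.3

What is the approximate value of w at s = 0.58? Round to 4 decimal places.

Euler: w_{n+1} = w_n + h·f(s_n, w_n).
s=0.000000, w=0.300000: f=0.660000 → w ← 0.300000 + 0.29·0.660000 = 0.491400
s=0.290000, w=0.491400: f=0.912880 → w ← 0.491400 + 0.29·0.912880 = 0.756135
w(0.58) ≈ 0.7561

0.7561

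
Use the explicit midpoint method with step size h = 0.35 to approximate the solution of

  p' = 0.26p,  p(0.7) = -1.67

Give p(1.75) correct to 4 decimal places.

-2.1934

Midpoint: k1 = f(s_n, p_n); k2 = f(s_n + h/2, p_n + (h/2)·k1); p_{n+1} = p_n + h·k2.
s=0.700000, p=-1.670000:
  k1 = f(0.700000, -1.670000) = -0.434200
  k2 = f(0.875000, -1.745985) = -0.453956
  p ← -1.670000 + 0.35·(-0.453956) = -1.828885
s=1.050000, p=-1.828885:
  k1 = f(1.050000, -1.828885) = -0.475510
  k2 = f(1.225000, -1.912099) = -0.497146
  p ← -1.828885 + 0.35·(-0.497146) = -2.002886
s=1.400000, p=-2.002886:
  k1 = f(1.400000, -2.002886) = -0.520750
  k2 = f(1.575000, -2.094017) = -0.544444
  p ← -2.002886 + 0.35·(-0.544444) = -2.193441
p(1.75) ≈ -2.1934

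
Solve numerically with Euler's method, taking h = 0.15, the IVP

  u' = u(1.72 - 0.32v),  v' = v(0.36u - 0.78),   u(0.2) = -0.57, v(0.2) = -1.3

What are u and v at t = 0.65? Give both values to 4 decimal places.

-1.2856, -0.7743

Euler on (u,v): u_{n+1} = u_n + h·u', v_{n+1} = v_n + h·v'.
0.200000: (-0.570000, -1.300000); f=(-1.217520, 1.280760) → (-0.752628, -1.107886)
0.350000: (-0.752628, -1.107886); f=(-1.561344, 1.164328) → (-0.986830, -0.933237)
0.500000: (-0.986830, -0.933237); f=(-1.992050, 1.059465) → (-1.285637, -0.774317)
(u(0.65), v(0.65)) ≈ (-1.2856, -0.7743)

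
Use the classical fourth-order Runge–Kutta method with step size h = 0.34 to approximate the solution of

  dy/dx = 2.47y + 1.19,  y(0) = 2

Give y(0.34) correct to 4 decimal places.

RK4: k1 = f(x_n, y_n); k2 = f(x_n + h/2, y_n + (h/2)·k1); k3 = f(x_n + h/2, y_n + (h/2)·k2); k4 = f(x_n + h, y_n + h·k3); y_{n+1} = y_n + (h/6)·(k1 + 2k2 + 2k3 + k4).
x=0.000000, y=2.000000:
  k1 = f(0.000000, 2.000000) = 6.130000
  k2 = f(0.170000, 3.042100) = 8.703987
  k3 = f(0.170000, 3.479678) = 9.784804
  k4 = f(0.340000, 5.326833) = 14.347279
  y ← 2.000000 + (0.34/6)·(k1 + 2k2 + 2k3 + k4) = 5.255775
y(0.34) ≈ 5.2558

5.2558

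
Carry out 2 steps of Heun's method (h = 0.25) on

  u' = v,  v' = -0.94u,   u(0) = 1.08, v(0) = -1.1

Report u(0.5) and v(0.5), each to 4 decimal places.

0.4202, -1.4644

Heun on (u,v): k1 = f(x_n, state_n); k2 = f(x_n + h, state_n + h·k1); state_{n+1} = state_n + (h/2)·(k1 + k2).
0.000000: (1.080000, -1.100000)
  k1 = (-1.100000, -1.015200)
  predictor → (0.805000, -1.353800)
  k2 = (-1.353800, -0.756700)
  → (0.773275, -1.321488)
0.250000: (0.773275, -1.321488)
  k1 = (-1.321488, -0.726878)
  predictor → (0.442903, -1.503207)
  k2 = (-1.503207, -0.416329)
  → (0.420188, -1.464388)
(u(0.5), v(0.5)) ≈ (0.4202, -1.4644)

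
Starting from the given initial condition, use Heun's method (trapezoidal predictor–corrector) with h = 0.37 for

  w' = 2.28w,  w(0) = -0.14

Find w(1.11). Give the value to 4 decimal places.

Heun: k1 = f(t_n, w_n); k2 = f(t_n + h, w_n + h·k1); w_{n+1} = w_n + (h/2)·(k1 + k2).
t=0.000000, w=-0.140000:
  k1 = f(0.000000, -0.140000) = -0.319200
  k2 = f(0.370000, -0.258104) = -0.588477
  w ← -0.140000 + (0.37/2)·(-0.319200 + (-0.588477)) = -0.307920
t=0.370000, w=-0.307920:
  k1 = f(0.370000, -0.307920) = -0.702058
  k2 = f(0.740000, -0.567682) = -1.294315
  w ← -0.307920 + (0.37/2)·(-0.702058 + (-1.294315)) = -0.677249
t=0.740000, w=-0.677249:
  k1 = f(0.740000, -0.677249) = -1.544128
  k2 = f(1.110000, -1.248577) = -2.846755
  w ← -0.677249 + (0.37/2)·(-1.544128 + (-2.846755)) = -1.489563
w(1.11) ≈ -1.4896

-1.4896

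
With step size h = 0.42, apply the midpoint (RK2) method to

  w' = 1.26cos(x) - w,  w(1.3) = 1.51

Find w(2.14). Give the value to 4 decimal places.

0.5063

Midpoint: k1 = f(x_n, w_n); k2 = f(x_n + h/2, w_n + (h/2)·k1); w_{n+1} = w_n + h·k2.
x=1.300000, w=1.510000:
  k1 = f(1.300000, 1.510000) = -1.172951
  k2 = f(1.510000, 1.263680) = -1.187124
  w ← 1.510000 + 0.42·(-1.187124) = 1.011408
x=1.720000, w=1.011408:
  k1 = f(1.720000, 1.011408) = -1.198708
  k2 = f(1.930000, 0.759679) = -1.202606
  w ← 1.011408 + 0.42·(-1.202606) = 0.506314
w(2.14) ≈ 0.5063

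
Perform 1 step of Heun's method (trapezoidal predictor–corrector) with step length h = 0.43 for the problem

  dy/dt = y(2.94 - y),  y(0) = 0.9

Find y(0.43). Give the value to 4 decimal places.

Heun: k1 = f(t_n, y_n); k2 = f(t_n + h, y_n + h·k1); y_{n+1} = y_n + (h/2)·(k1 + k2).
t=0.000000, y=0.900000:
  k1 = f(0.000000, 0.900000) = 1.836000
  k2 = f(0.430000, 1.689480) = 2.112729
  y ← 0.900000 + (0.43/2)·(1.836000 + 2.112729) = 1.748977
y(0.43) ≈ 1.7490

1.7490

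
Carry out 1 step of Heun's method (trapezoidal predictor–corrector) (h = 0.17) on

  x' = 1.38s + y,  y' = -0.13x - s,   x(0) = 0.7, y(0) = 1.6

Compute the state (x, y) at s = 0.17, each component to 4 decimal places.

0.9906, 1.5671

Heun on (x,y): k1 = f(s_n, state_n); k2 = f(s_n + h, state_n + h·k1); state_{n+1} = state_n + (h/2)·(k1 + k2).
0.000000: (0.700000, 1.600000)
  k1 = (1.600000, -0.091000)
  predictor → (0.972000, 1.584530)
  k2 = (1.819130, -0.296360)
  → (0.990626, 1.567074)
(x(0.17), y(0.17)) ≈ (0.9906, 1.5671)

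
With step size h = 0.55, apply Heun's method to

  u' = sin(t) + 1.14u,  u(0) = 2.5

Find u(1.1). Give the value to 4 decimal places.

9.0545

Heun: k1 = f(t_n, u_n); k2 = f(t_n + h, u_n + h·k1); u_{n+1} = u_n + (h/2)·(k1 + k2).
t=0.000000, u=2.500000:
  k1 = f(0.000000, 2.500000) = 2.850000
  k2 = f(0.550000, 4.067500) = 5.159637
  u ← 2.500000 + (0.55/2)·(2.850000 + 5.159637) = 4.702650
t=0.550000, u=4.702650:
  k1 = f(0.550000, 4.702650) = 5.883709
  k2 = f(1.100000, 7.938690) = 9.941314
  u ← 4.702650 + (0.55/2)·(5.883709 + 9.941314) = 9.054531
u(1.1) ≈ 9.0545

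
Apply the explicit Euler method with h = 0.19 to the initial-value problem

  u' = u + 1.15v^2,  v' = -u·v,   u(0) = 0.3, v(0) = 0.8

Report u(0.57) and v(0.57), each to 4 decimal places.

0.9535, 0.5903

Euler on (u,v): u_{n+1} = u_n + h·u', v_{n+1} = v_n + h·v'.
0.000000: (0.300000, 0.800000); f=(1.036000, -0.240000) → (0.496840, 0.754400)
0.190000: (0.496840, 0.754400); f=(1.151327, -0.374816) → (0.715592, 0.683185)
0.380000: (0.715592, 0.683185); f=(1.252345, -0.488882) → (0.953538, 0.590297)
(u(0.57), v(0.57)) ≈ (0.9535, 0.5903)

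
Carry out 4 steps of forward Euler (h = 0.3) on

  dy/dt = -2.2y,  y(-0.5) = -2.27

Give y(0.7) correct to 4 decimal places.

Euler: y_{n+1} = y_n + h·f(t_n, y_n).
t=-0.500000, y=-2.270000: f=4.994000 → y ← -2.270000 + 0.3·4.994000 = -0.771800
t=-0.200000, y=-0.771800: f=1.697960 → y ← -0.771800 + 0.3·1.697960 = -0.262412
t=0.100000, y=-0.262412: f=0.577306 → y ← -0.262412 + 0.3·0.577306 = -0.089220
t=0.400000, y=-0.089220: f=0.196284 → y ← -0.089220 + 0.3·0.196284 = -0.030335
y(0.7) ≈ -0.0303

-0.0303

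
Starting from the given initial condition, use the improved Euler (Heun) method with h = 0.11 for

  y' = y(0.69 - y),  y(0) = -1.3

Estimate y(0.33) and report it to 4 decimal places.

Heun: k1 = f(x_n, y_n); k2 = f(x_n + h, y_n + h·k1); y_{n+1} = y_n + (h/2)·(k1 + k2).
x=0.000000, y=-1.300000:
  k1 = f(0.000000, -1.300000) = -2.587000
  k2 = f(0.110000, -1.584570) = -3.604215
  y ← -1.300000 + (0.11/2)·(-2.587000 + (-3.604215)) = -1.640517
x=0.110000, y=-1.640517:
  k1 = f(0.110000, -1.640517) = -3.823252
  k2 = f(0.220000, -2.061075) = -5.670170
  y ← -1.640517 + (0.11/2)·(-3.823252 + (-5.670170)) = -2.162655
x=0.220000, y=-2.162655:
  k1 = f(0.220000, -2.162655) = -6.169309
  k2 = f(0.330000, -2.841279) = -10.033349
  y ← -2.162655 + (0.11/2)·(-6.169309 + (-10.033349)) = -3.053801
y(0.33) ≈ -3.0538

-3.0538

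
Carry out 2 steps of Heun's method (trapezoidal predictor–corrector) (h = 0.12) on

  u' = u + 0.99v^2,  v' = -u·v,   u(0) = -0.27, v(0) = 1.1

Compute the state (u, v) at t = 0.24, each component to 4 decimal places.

-0.0029, 1.1395

Heun on (u,v): k1 = f(t_n, state_n); k2 = f(t_n + h, state_n + h·k1); state_{n+1} = state_n + (h/2)·(k1 + k2).
0.000000: (-0.270000, 1.100000)
  k1 = (0.927900, 0.297000)
  predictor → (-0.158652, 1.135640)
  k2 = (1.118129, 0.180172)
  → (-0.147238, 1.128630)
0.120000: (-0.147238, 1.128630)
  k1 = (1.113830, 0.166178)
  predictor → (-0.013579, 1.148572)
  k2 = (1.292446, 0.015596)
  → (-0.002862, 1.139537)
(u(0.24), v(0.24)) ≈ (-0.0029, 1.1395)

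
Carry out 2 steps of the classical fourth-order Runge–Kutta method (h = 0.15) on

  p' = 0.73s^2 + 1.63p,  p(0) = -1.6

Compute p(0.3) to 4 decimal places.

-2.6016

RK4: k1 = f(s_n, p_n); k2 = f(s_n + h/2, p_n + (h/2)·k1); k3 = f(s_n + h/2, p_n + (h/2)·k2); k4 = f(s_n + h, p_n + h·k3); p_{n+1} = p_n + (h/6)·(k1 + 2k2 + 2k3 + k4).
s=0.000000, p=-1.600000:
  k1 = f(0.000000, -1.600000) = -2.608000
  k2 = f(0.075000, -1.795600) = -2.922722
  k3 = f(0.075000, -1.819204) = -2.961196
  k4 = f(0.150000, -2.044179) = -3.315588
  p ← -1.600000 + (0.15/6)·(k1 + 2k2 + 2k3 + k4) = -2.042286
s=0.150000, p=-2.042286:
  k1 = f(0.150000, -2.042286) = -3.312501
  k2 = f(0.225000, -2.290723) = -3.696922
  k3 = f(0.225000, -2.319555) = -3.743918
  k4 = f(0.300000, -2.603873) = -4.178613
  p ← -2.042286 + (0.15/6)·(k1 + 2k2 + 2k3 + k4) = -2.601605
p(0.3) ≈ -2.6016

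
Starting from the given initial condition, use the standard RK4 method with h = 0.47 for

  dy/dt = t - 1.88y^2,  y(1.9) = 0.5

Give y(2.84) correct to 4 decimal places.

1.1406

RK4: k1 = f(t_n, y_n); k2 = f(t_n + h/2, y_n + (h/2)·k1); k3 = f(t_n + h/2, y_n + (h/2)·k2); k4 = f(t_n + h, y_n + h·k3); y_{n+1} = y_n + (h/6)·(k1 + 2k2 + 2k3 + k4).
t=1.900000, y=0.500000:
  k1 = f(1.900000, 0.500000) = 1.430000
  k2 = f(2.135000, 0.836050) = 0.820918
  k3 = f(2.135000, 0.692916) = 1.232351
  k4 = f(2.370000, 1.079205) = 0.180395
  y ← 0.500000 + (0.47/6)·(k1 + 2k2 + 2k3 + k4) = 0.947826
t=2.370000, y=0.947826:
  k1 = f(2.370000, 0.947826) = 0.681055
  k2 = f(2.605000, 1.107874) = 0.297515
  k3 = f(2.605000, 1.017743) = 0.657696
  k4 = f(2.840000, 1.256944) = -0.130226
  y ← 0.947826 + (0.47/6)·(k1 + 2k2 + 2k3 + k4) = 1.140624
y(2.84) ≈ 1.1406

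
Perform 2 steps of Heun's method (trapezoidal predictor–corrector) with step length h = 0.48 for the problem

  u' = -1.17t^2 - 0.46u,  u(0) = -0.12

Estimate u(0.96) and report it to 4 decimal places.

-0.4387

Heun: k1 = f(t_n, u_n); k2 = f(t_n + h, u_n + h·k1); u_{n+1} = u_n + (h/2)·(k1 + k2).
t=0.000000, u=-0.120000:
  k1 = f(0.000000, -0.120000) = 0.055200
  k2 = f(0.480000, -0.093504) = -0.226556
  u ← -0.120000 + (0.48/2)·(0.055200 + (-0.226556)) = -0.161125
t=0.480000, u=-0.161125:
  k1 = f(0.480000, -0.161125) = -0.195450
  k2 = f(0.960000, -0.254942) = -0.960999
  u ← -0.161125 + (0.48/2)·(-0.195450 + (-0.960999)) = -0.438673
u(0.96) ≈ -0.4387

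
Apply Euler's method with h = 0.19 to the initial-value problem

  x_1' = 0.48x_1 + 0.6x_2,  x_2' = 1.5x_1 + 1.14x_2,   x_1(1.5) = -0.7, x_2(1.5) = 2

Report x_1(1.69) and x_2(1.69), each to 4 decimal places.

Euler on (x_1,x_2): x_1_{n+1} = x_1_n + h·x_1', x_2_{n+1} = x_2_n + h·x_2'.
1.500000: (-0.700000, 2.000000); f=(0.864000, 1.230000) → (-0.535840, 2.233700)
(x_1(1.69), x_2(1.69)) ≈ (-0.5358, 2.2337)

-0.5358, 2.2337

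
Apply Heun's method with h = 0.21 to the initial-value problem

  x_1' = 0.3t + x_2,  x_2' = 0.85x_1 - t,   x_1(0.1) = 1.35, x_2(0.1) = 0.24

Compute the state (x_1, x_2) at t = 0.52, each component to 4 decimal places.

1.5757, 0.6223

Heun on (x_1,x_2): k1 = f(t_n, state_n); k2 = f(t_n + h, state_n + h·k1); state_{n+1} = state_n + (h/2)·(k1 + k2).
0.100000: (1.350000, 0.240000)
  k1 = (0.270000, 1.047500)
  predictor → (1.406700, 0.459975)
  k2 = (0.552975, 0.885695)
  → (1.436412, 0.442985)
0.310000: (1.436412, 0.442985)
  k1 = (0.535985, 0.910951)
  predictor → (1.548969, 0.634285)
  k2 = (0.790285, 0.796624)
  → (1.575671, 0.622281)
(x_1(0.52), x_2(0.52)) ≈ (1.5757, 0.6223)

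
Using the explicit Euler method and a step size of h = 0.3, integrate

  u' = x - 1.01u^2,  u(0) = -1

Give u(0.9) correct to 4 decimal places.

-2.4516

Euler: u_{n+1} = u_n + h·f(x_n, u_n).
x=0.000000, u=-1.000000: f=-1.010000 → u ← -1.000000 + 0.3·(-1.010000) = -1.303000
x=0.300000, u=-1.303000: f=-1.414787 → u ← -1.303000 + 0.3·(-1.414787) = -1.727436
x=0.600000, u=-1.727436: f=-2.413876 → u ← -1.727436 + 0.3·(-2.413876) = -2.451599
u(0.9) ≈ -2.4516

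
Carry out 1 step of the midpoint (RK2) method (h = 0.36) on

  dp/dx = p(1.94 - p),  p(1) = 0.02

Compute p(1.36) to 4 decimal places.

Midpoint: k1 = f(x_n, p_n); k2 = f(x_n + h/2, p_n + (h/2)·k1); p_{n+1} = p_n + h·k2.
x=1.000000, p=0.020000:
  k1 = f(1.000000, 0.020000) = 0.038400
  k2 = f(1.180000, 0.026912) = 0.051485
  p ← 0.020000 + 0.36·0.051485 = 0.038535
p(1.36) ≈ 0.0385

0.0385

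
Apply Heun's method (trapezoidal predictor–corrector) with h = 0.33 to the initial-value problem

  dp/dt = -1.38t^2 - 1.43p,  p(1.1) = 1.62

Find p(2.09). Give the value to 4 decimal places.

-1.8017

Heun: k1 = f(t_n, p_n); k2 = f(t_n + h, p_n + h·k1); p_{n+1} = p_n + (h/2)·(k1 + k2).
t=1.100000, p=1.620000:
  k1 = f(1.100000, 1.620000) = -3.986400
  k2 = f(1.430000, 0.304488) = -3.257380
  p ← 1.620000 + (0.33/2)·(-3.986400 + (-3.257380)) = 0.424776
t=1.430000, p=0.424776:
  k1 = f(1.430000, 0.424776) = -3.429392
  k2 = f(1.760000, -0.706923) = -3.263788
  p ← 0.424776 + (0.33/2)·(-3.429392 + (-3.263788)) = -0.679598
t=1.760000, p=-0.679598:
  k1 = f(1.760000, -0.679598) = -3.302862
  k2 = f(2.090000, -1.769543) = -3.497532
  p ← -0.679598 + (0.33/2)·(-3.302862 + (-3.497532)) = -1.801663
p(2.09) ≈ -1.8017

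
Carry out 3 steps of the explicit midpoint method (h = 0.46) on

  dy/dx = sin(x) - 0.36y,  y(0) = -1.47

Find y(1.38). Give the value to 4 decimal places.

Midpoint: k1 = f(x_n, y_n); k2 = f(x_n + h/2, y_n + (h/2)·k1); y_{n+1} = y_n + h·k2.
x=0.000000, y=-1.470000:
  k1 = f(0.000000, -1.470000) = 0.529200
  k2 = f(0.230000, -1.348284) = 0.713360
  y ← -1.470000 + 0.46·0.713360 = -1.141855
x=0.460000, y=-1.141855:
  k1 = f(0.460000, -1.141855) = 0.855016
  k2 = f(0.690000, -0.945201) = 0.976810
  y ← -1.141855 + 0.46·0.976810 = -0.692522
x=0.920000, y=-0.692522:
  k1 = f(0.920000, -0.692522) = 1.044910
  k2 = f(1.150000, -0.452193) = 1.075553
  y ← -0.692522 + 0.46·1.075553 = -0.197768
y(1.38) ≈ -0.1978

-0.1978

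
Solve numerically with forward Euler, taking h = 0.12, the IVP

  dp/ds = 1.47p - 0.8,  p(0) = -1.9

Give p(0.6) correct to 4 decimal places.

-4.9628

Euler: p_{n+1} = p_n + h·f(s_n, p_n).
s=0.000000, p=-1.900000: f=-3.593000 → p ← -1.900000 + 0.12·(-3.593000) = -2.331160
s=0.120000, p=-2.331160: f=-4.226805 → p ← -2.331160 + 0.12·(-4.226805) = -2.838377
s=0.240000, p=-2.838377: f=-4.972414 → p ← -2.838377 + 0.12·(-4.972414) = -3.435066
s=0.360000, p=-3.435066: f=-5.849547 → p ← -3.435066 + 0.12·(-5.849547) = -4.137012
s=0.480000, p=-4.137012: f=-6.881408 → p ← -4.137012 + 0.12·(-6.881408) = -4.962781
p(0.6) ≈ -4.9628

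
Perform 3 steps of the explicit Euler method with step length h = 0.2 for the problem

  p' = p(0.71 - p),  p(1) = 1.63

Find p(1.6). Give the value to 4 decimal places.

Euler: p_{n+1} = p_n + h·f(t_n, p_n).
t=1.000000, p=1.630000: f=-1.499600 → p ← 1.630000 + 0.2·(-1.499600) = 1.330080
t=1.200000, p=1.330080: f=-0.824756 → p ← 1.330080 + 0.2·(-0.824756) = 1.165129
t=1.400000, p=1.165129: f=-0.530284 → p ← 1.165129 + 0.2·(-0.530284) = 1.059072
p(1.6) ≈ 1.0591

1.0591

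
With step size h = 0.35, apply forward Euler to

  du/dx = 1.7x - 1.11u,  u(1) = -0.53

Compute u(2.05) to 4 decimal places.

Euler: u_{n+1} = u_n + h·f(x_n, u_n).
x=1.000000, u=-0.530000: f=2.288300 → u ← -0.530000 + 0.35·2.288300 = 0.270905
x=1.350000, u=0.270905: f=1.994295 → u ← 0.270905 + 0.35·1.994295 = 0.968908
x=1.700000, u=0.968908: f=1.814512 → u ← 0.968908 + 0.35·1.814512 = 1.603987
u(2.05) ≈ 1.6040

1.6040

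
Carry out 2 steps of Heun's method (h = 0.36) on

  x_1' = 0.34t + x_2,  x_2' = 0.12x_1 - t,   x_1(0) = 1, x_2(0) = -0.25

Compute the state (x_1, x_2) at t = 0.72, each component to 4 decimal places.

Heun on (x_1,x_2): k1 = f(t_n, state_n); k2 = f(t_n + h, state_n + h·k1); state_{n+1} = state_n + (h/2)·(k1 + k2).
0.000000: (1.000000, -0.250000)
  k1 = (-0.250000, 0.120000)
  predictor → (0.910000, -0.206800)
  k2 = (-0.084400, -0.250800)
  → (0.939808, -0.273544)
0.360000: (0.939808, -0.273544)
  k1 = (-0.151144, -0.247223)
  predictor → (0.885396, -0.362544)
  k2 = (-0.117744, -0.613752)
  → (0.891408, -0.428520)
(x_1(0.72), x_2(0.72)) ≈ (0.8914, -0.4285)

0.8914, -0.4285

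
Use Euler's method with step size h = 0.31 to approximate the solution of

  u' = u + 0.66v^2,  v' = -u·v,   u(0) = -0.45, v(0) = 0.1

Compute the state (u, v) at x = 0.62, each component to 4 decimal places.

Euler on (u,v): u_{n+1} = u_n + h·u', v_{n+1} = v_n + h·v'.
0.000000: (-0.450000, 0.100000); f=(-0.443400, 0.045000) → (-0.587454, 0.113950)
0.310000: (-0.587454, 0.113950); f=(-0.578884, 0.066940) → (-0.766908, 0.134702)
(u(0.62), v(0.62)) ≈ (-0.7669, 0.1347)

-0.7669, 0.1347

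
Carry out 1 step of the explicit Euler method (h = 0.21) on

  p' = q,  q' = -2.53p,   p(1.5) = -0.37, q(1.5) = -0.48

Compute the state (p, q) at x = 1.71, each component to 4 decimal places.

-0.4708, -0.2834

Euler on (p,q): p_{n+1} = p_n + h·p', q_{n+1} = q_n + h·q'.
1.500000: (-0.370000, -0.480000); f=(-0.480000, 0.936100) → (-0.470800, -0.283419)
(p(1.71), q(1.71)) ≈ (-0.4708, -0.2834)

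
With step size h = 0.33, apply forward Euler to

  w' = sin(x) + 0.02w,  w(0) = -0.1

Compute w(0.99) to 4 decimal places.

0.2080

Euler: w_{n+1} = w_n + h·f(x_n, w_n).
x=0.000000, w=-0.100000: f=-0.002000 → w ← -0.100000 + 0.33·(-0.002000) = -0.100660
x=0.330000, w=-0.100660: f=0.322030 → w ← -0.100660 + 0.33·0.322030 = 0.005610
x=0.660000, w=0.005610: f=0.613229 → w ← 0.005610 + 0.33·0.613229 = 0.207975
w(0.99) ≈ 0.2080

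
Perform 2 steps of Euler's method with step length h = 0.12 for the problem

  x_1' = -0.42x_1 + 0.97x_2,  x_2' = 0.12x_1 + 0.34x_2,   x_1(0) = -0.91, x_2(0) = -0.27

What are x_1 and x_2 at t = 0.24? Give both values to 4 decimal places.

-0.8847, -0.3190

Euler on (x_1,x_2): x_1_{n+1} = x_1_n + h·x_1', x_2_{n+1} = x_2_n + h·x_2'.
0.000000: (-0.910000, -0.270000); f=(0.120300, -0.201000) → (-0.895564, -0.294120)
0.120000: (-0.895564, -0.294120); f=(0.090840, -0.207468) → (-0.884663, -0.319016)
(x_1(0.24), x_2(0.24)) ≈ (-0.8847, -0.3190)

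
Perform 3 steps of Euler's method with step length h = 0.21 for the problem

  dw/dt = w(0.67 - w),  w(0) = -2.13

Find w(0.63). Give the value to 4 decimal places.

-15.3737

Euler: w_{n+1} = w_n + h·f(t_n, w_n).
t=0.000000, w=-2.130000: f=-5.964000 → w ← -2.130000 + 0.21·(-5.964000) = -3.382440
t=0.210000, w=-3.382440: f=-13.707135 → w ← -3.382440 + 0.21·(-13.707135) = -6.260938
t=0.420000, w=-6.260938: f=-43.394178 → w ← -6.260938 + 0.21·(-43.394178) = -15.373716
w(0.63) ≈ -15.3737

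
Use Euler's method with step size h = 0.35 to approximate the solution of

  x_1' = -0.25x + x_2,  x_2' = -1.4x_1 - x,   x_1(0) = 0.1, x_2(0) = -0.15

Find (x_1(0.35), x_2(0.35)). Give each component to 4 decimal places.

0.0475, -0.1990

Euler on (x_1,x_2): x_1_{n+1} = x_1_n + h·x_1', x_2_{n+1} = x_2_n + h·x_2'.
0.000000: (0.100000, -0.150000); f=(-0.150000, -0.140000) → (0.047500, -0.199000)
(x_1(0.35), x_2(0.35)) ≈ (0.0475, -0.1990)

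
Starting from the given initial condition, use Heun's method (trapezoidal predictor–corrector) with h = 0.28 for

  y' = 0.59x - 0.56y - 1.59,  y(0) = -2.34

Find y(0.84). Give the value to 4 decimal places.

-2.3451

Heun: k1 = f(x_n, y_n); k2 = f(x_n + h, y_n + h·k1); y_{n+1} = y_n + (h/2)·(k1 + k2).
x=0.000000, y=-2.340000:
  k1 = f(0.000000, -2.340000) = -0.279600
  k2 = f(0.280000, -2.418288) = -0.070559
  y ← -2.340000 + (0.28/2)·(-0.279600 + (-0.070559)) = -2.389022
x=0.280000, y=-2.389022:
  k1 = f(0.280000, -2.389022) = -0.086948
  k2 = f(0.560000, -2.413368) = 0.091886
  y ← -2.389022 + (0.28/2)·(-0.086948 + 0.091886) = -2.388331
x=0.560000, y=-2.388331:
  k1 = f(0.560000, -2.388331) = 0.077865
  k2 = f(0.840000, -2.366529) = 0.230856
  y ← -2.388331 + (0.28/2)·(0.077865 + 0.230856) = -2.345110
y(0.84) ≈ -2.3451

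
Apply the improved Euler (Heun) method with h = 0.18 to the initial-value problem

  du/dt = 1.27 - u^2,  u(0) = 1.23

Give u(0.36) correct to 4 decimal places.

Heun: k1 = f(t_n, u_n); k2 = f(t_n + h, u_n + h·k1); u_{n+1} = u_n + (h/2)·(k1 + k2).
t=0.000000, u=1.230000:
  k1 = f(0.000000, 1.230000) = -0.242900
  k2 = f(0.180000, 1.186278) = -0.137255
  u ← 1.230000 + (0.18/2)·(-0.242900 + (-0.137255)) = 1.195786
t=0.180000, u=1.195786:
  k1 = f(0.180000, 1.195786) = -0.159904
  k2 = f(0.360000, 1.167003) = -0.091897
  u ← 1.195786 + (0.18/2)·(-0.159904 + (-0.091897)) = 1.173124
u(0.36) ≈ 1.1731

1.1731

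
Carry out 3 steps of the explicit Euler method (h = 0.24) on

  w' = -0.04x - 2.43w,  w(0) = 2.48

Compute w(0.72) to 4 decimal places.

Euler: w_{n+1} = w_n + h·f(x_n, w_n).
x=0.000000, w=2.480000: f=-6.026400 → w ← 2.480000 + 0.24·(-6.026400) = 1.033664
x=0.240000, w=1.033664: f=-2.521404 → w ← 1.033664 + 0.24·(-2.521404) = 0.428527
x=0.480000, w=0.428527: f=-1.060521 → w ← 0.428527 + 0.24·(-1.060521) = 0.174002
w(0.72) ≈ 0.1740

0.1740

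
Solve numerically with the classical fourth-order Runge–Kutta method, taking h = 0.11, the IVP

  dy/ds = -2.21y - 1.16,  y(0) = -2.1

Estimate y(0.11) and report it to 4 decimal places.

-1.7601

RK4: k1 = f(s_n, y_n); k2 = f(s_n + h/2, y_n + (h/2)·k1); k3 = f(s_n + h/2, y_n + (h/2)·k2); k4 = f(s_n + h, y_n + h·k3); y_{n+1} = y_n + (h/6)·(k1 + 2k2 + 2k3 + k4).
s=0.000000, y=-2.100000:
  k1 = f(0.000000, -2.100000) = 3.481000
  k2 = f(0.055000, -1.908545) = 3.057884
  k3 = f(0.055000, -1.931816) = 3.109314
  k4 = f(0.110000, -1.757975) = 2.725126
  y ← -2.100000 + (0.11/6)·(k1 + 2k2 + 2k3 + k4) = -1.760090
y(0.11) ≈ -1.7601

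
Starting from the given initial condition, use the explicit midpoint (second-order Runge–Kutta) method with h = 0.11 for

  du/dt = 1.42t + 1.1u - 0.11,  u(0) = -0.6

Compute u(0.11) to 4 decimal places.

-0.6812

Midpoint: k1 = f(t_n, u_n); k2 = f(t_n + h/2, u_n + (h/2)·k1); u_{n+1} = u_n + h·k2.
t=0.000000, u=-0.600000:
  k1 = f(0.000000, -0.600000) = -0.770000
  k2 = f(0.055000, -0.642350) = -0.738485
  u ← -0.600000 + 0.11·(-0.738485) = -0.681233
u(0.11) ≈ -0.6812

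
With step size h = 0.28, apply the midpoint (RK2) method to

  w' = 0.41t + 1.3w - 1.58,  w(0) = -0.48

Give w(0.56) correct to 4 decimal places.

-2.1757

Midpoint: k1 = f(t_n, w_n); k2 = f(t_n + h/2, w_n + (h/2)·k1); w_{n+1} = w_n + h·k2.
t=0.000000, w=-0.480000:
  k1 = f(0.000000, -0.480000) = -2.204000
  k2 = f(0.140000, -0.788560) = -2.547728
  w ← -0.480000 + 0.28·(-2.547728) = -1.193364
t=0.280000, w=-1.193364:
  k1 = f(0.280000, -1.193364) = -3.016573
  k2 = f(0.420000, -1.615684) = -3.508189
  w ← -1.193364 + 0.28·(-3.508189) = -2.175657
w(0.56) ≈ -2.1757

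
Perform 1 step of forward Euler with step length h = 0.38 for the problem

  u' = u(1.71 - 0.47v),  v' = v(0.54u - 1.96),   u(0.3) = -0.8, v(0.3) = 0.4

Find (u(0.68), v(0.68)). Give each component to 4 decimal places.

Euler on (u,v): u_{n+1} = u_n + h·u', v_{n+1} = v_n + h·v'.
0.300000: (-0.800000, 0.400000); f=(-1.217600, -0.956800) → (-1.262688, 0.036416)
(u(0.68), v(0.68)) ≈ (-1.2627, 0.0364)

-1.2627, 0.0364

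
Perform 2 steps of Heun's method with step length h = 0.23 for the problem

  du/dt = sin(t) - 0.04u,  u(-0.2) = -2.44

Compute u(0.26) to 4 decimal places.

-2.3815

Heun: k1 = f(t_n, u_n); k2 = f(t_n + h, u_n + h·k1); u_{n+1} = u_n + (h/2)·(k1 + k2).
t=-0.200000, u=-2.440000:
  k1 = f(-0.200000, -2.440000) = -0.101069
  k2 = f(0.030000, -2.463246) = 0.128525
  u ← -2.440000 + (0.23/2)·(-0.101069 + 0.128525) = -2.436843
t=0.030000, u=-2.436843:
  k1 = f(0.030000, -2.436843) = 0.127469
  k2 = f(0.260000, -2.407525) = 0.353382
  u ← -2.436843 + (0.23/2)·(0.127469 + 0.353382) = -2.381545
u(0.26) ≈ -2.3815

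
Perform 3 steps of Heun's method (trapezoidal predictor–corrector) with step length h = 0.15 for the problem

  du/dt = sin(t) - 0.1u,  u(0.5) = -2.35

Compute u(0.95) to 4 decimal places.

Heun: k1 = f(t_n, u_n); k2 = f(t_n + h, u_n + h·k1); u_{n+1} = u_n + (h/2)·(k1 + k2).
t=0.500000, u=-2.350000:
  k1 = f(0.500000, -2.350000) = 0.714426
  k2 = f(0.650000, -2.242836) = 0.829470
  u ← -2.350000 + (0.15/2)·(0.714426 + 0.829470) = -2.234208
t=0.650000, u=-2.234208:
  k1 = f(0.650000, -2.234208) = 0.828607
  k2 = f(0.800000, -2.109917) = 0.928348
  u ← -2.234208 + (0.15/2)·(0.828607 + 0.928348) = -2.102436
t=0.800000, u=-2.102436:
  k1 = f(0.800000, -2.102436) = 0.927600
  k2 = f(0.950000, -1.963296) = 1.009745
  u ← -2.102436 + (0.15/2)·(0.927600 + 1.009745) = -1.957135
u(0.95) ≈ -1.9571

-1.9571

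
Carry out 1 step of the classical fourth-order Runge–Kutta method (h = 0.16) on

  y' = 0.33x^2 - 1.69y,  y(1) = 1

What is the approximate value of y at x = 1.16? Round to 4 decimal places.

0.8175

RK4: k1 = f(x_n, y_n); k2 = f(x_n + h/2, y_n + (h/2)·k1); k3 = f(x_n + h/2, y_n + (h/2)·k2); k4 = f(x_n + h, y_n + h·k3); y_{n+1} = y_n + (h/6)·(k1 + 2k2 + 2k3 + k4).
x=1.000000, y=1.000000:
  k1 = f(1.000000, 1.000000) = -1.360000
  k2 = f(1.080000, 0.891200) = -1.121216
  k3 = f(1.080000, 0.910303) = -1.153500
  k4 = f(1.160000, 0.815440) = -0.934046
  y ← 1.000000 + (0.16/6)·(k1 + 2k2 + 2k3 + k4) = 0.817507
y(1.16) ≈ 0.8175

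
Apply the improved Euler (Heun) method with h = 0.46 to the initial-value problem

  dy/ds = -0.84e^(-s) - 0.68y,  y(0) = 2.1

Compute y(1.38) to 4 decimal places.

0.4797

Heun: k1 = f(s_n, y_n); k2 = f(s_n + h, y_n + h·k1); y_{n+1} = y_n + (h/2)·(k1 + k2).
s=0.000000, y=2.100000:
  k1 = f(0.000000, 2.100000) = -2.268000
  k2 = f(0.460000, 1.056720) = -1.248848
  y ← 2.100000 + (0.46/2)·(-2.268000 + (-1.248848)) = 1.291125
s=0.460000, y=1.291125:
  k1 = f(0.460000, 1.291125) = -1.408243
  k2 = f(0.920000, 0.643333) = -0.772222
  y ← 1.291125 + (0.46/2)·(-1.408243 + (-0.772222)) = 0.789618
s=0.920000, y=0.789618:
  k1 = f(0.920000, 0.789618) = -0.871696
  k2 = f(1.380000, 0.388638) = -0.475600
  y ← 0.789618 + (0.46/2)·(-0.871696 + (-0.475600)) = 0.479740
y(1.38) ≈ 0.4797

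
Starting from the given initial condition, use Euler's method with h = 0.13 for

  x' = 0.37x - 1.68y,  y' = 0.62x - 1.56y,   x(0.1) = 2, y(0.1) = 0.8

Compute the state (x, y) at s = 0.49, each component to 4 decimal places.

1.7550, 0.7795

Euler on (x,y): x_{n+1} = x_n + h·x', y_{n+1} = y_n + h·y'.
0.100000: (2.000000, 0.800000); f=(-0.604000, -0.008000) → (1.921480, 0.798960)
0.230000: (1.921480, 0.798960); f=(-0.631305, -0.055060) → (1.839410, 0.791802)
0.360000: (1.839410, 0.791802); f=(-0.649646, -0.094777) → (1.754956, 0.779481)
(x(0.49), y(0.49)) ≈ (1.7550, 0.7795)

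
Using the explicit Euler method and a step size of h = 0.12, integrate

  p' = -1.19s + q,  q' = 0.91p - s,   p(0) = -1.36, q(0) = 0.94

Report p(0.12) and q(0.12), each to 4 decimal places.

-1.2472, 0.7915

Euler on (p,q): p_{n+1} = p_n + h·p', q_{n+1} = q_n + h·q'.
0.000000: (-1.360000, 0.940000); f=(0.940000, -1.237600) → (-1.247200, 0.791488)
(p(0.12), q(0.12)) ≈ (-1.2472, 0.7915)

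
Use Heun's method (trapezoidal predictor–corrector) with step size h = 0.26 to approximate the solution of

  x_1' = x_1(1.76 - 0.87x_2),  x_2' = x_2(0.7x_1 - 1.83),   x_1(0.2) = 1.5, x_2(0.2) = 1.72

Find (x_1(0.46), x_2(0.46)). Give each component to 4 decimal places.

Heun on (x_1,x_2): k1 = f(t_n, state_n); k2 = f(t_n + h, state_n + h·k1); state_{n+1} = state_n + (h/2)·(k1 + k2).
0.200000: (1.500000, 1.720000)
  k1 = (0.395400, -1.341600)
  predictor → (1.602804, 1.371184)
  k2 = (0.908902, -0.970849)
  → (1.669559, 1.419382)
(x_1(0.46), x_2(0.46)) ≈ (1.6696, 1.4194)

1.6696, 1.4194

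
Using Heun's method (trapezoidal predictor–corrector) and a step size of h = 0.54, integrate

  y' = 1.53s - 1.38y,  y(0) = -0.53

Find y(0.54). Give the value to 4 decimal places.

Heun: k1 = f(s_n, y_n); k2 = f(s_n + h, y_n + h·k1); y_{n+1} = y_n + (h/2)·(k1 + k2).
s=0.000000, y=-0.530000:
  k1 = f(0.000000, -0.530000) = 0.731400
  k2 = f(0.540000, -0.135044) = 1.012561
  y ← -0.530000 + (0.54/2)·(0.731400 + 1.012561) = -0.059131
y(0.54) ≈ -0.0591

-0.0591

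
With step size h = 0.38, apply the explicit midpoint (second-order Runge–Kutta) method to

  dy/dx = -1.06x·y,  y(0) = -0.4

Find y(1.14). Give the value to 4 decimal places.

-0.1967

Midpoint: k1 = f(x_n, y_n); k2 = f(x_n + h/2, y_n + (h/2)·k1); y_{n+1} = y_n + h·k2.
x=0.000000, y=-0.400000:
  k1 = f(0.000000, -0.400000) = 0.000000
  k2 = f(0.190000, -0.400000) = 0.080560
  y ← -0.400000 + 0.38·0.080560 = -0.369387
x=0.380000, y=-0.369387:
  k1 = f(0.380000, -0.369387) = 0.148789
  k2 = f(0.570000, -0.341117) = 0.206103
  y ← -0.369387 + 0.38·0.206103 = -0.291068
x=0.760000, y=-0.291068:
  k1 = f(0.760000, -0.291068) = 0.234484
  k2 = f(0.950000, -0.246516) = 0.248242
  y ← -0.291068 + 0.38·0.248242 = -0.196736
y(1.14) ≈ -0.1967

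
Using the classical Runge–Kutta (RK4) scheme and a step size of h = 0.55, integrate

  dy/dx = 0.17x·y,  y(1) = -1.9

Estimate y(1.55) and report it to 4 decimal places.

-2.1406

RK4: k1 = f(x_n, y_n); k2 = f(x_n + h/2, y_n + (h/2)·k1); k3 = f(x_n + h/2, y_n + (h/2)·k2); k4 = f(x_n + h, y_n + h·k3); y_{n+1} = y_n + (h/6)·(k1 + 2k2 + 2k3 + k4).
x=1.000000, y=-1.900000:
  k1 = f(1.000000, -1.900000) = -0.323000
  k2 = f(1.275000, -1.988825) = -0.431078
  k3 = f(1.275000, -2.018546) = -0.437520
  k4 = f(1.550000, -2.140636) = -0.564058
  y ← -1.900000 + (0.55/6)·(k1 + 2k2 + 2k3 + k4) = -2.140557
y(1.55) ≈ -2.1406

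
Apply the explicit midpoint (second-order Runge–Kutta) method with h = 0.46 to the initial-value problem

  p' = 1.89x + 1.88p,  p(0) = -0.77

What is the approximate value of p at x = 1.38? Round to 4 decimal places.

Midpoint: k1 = f(x_n, p_n); k2 = f(x_n + h/2, p_n + (h/2)·k1); p_{n+1} = p_n + h·k2.
x=0.000000, p=-0.770000:
  k1 = f(0.000000, -0.770000) = -1.447600
  k2 = f(0.230000, -1.102948) = -1.638842
  p ← -0.770000 + 0.46·(-1.638842) = -1.523867
x=0.460000, p=-1.523867:
  k1 = f(0.460000, -1.523867) = -1.995471
  k2 = f(0.690000, -1.982826) = -2.423612
  p ← -1.523867 + 0.46·(-2.423612) = -2.638729
x=0.920000, p=-2.638729:
  k1 = f(0.920000, -2.638729) = -3.222011
  k2 = f(1.150000, -3.379792) = -4.180508
  p ← -2.638729 + 0.46·(-4.180508) = -4.561763
p(1.38) ≈ -4.5618

-4.5618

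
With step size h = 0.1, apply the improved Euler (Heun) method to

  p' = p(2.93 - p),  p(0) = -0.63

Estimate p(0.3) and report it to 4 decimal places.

Heun: k1 = f(x_n, p_n); k2 = f(x_n + h, p_n + h·k1); p_{n+1} = p_n + (h/2)·(k1 + k2).
x=0.000000, p=-0.630000:
  k1 = f(0.000000, -0.630000) = -2.242800
  k2 = f(0.100000, -0.854280) = -3.232835
  p ← -0.630000 + (0.1/2)·(-2.242800 + (-3.232835)) = -0.903782
x=0.100000, p=-0.903782:
  k1 = f(0.100000, -0.903782) = -3.464902
  k2 = f(0.200000, -1.250272) = -5.226477
  p ← -0.903782 + (0.1/2)·(-3.464902 + (-5.226477)) = -1.338351
x=0.200000, p=-1.338351:
  k1 = f(0.200000, -1.338351) = -5.712550
  k2 = f(0.300000, -1.909606) = -9.241738
  p ← -1.338351 + (0.1/2)·(-5.712550 + (-9.241738)) = -2.086065
p(0.3) ≈ -2.0861

-2.0861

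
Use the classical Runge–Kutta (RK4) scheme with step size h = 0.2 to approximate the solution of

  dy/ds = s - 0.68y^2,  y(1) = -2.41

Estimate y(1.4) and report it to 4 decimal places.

-5.3057

RK4: k1 = f(s_n, y_n); k2 = f(s_n + h/2, y_n + (h/2)·k1); k3 = f(s_n + h/2, y_n + (h/2)·k2); k4 = f(s_n + h, y_n + h·k3); y_{n+1} = y_n + (h/6)·(k1 + 2k2 + 2k3 + k4).
s=1.000000, y=-2.410000:
  k1 = f(1.000000, -2.410000) = -2.949508
  k2 = f(1.100000, -2.704951) = -3.875396
  k3 = f(1.100000, -2.797540) = -4.221835
  k4 = f(1.200000, -3.254367) = -6.001815
  y ← -2.410000 + (0.2/6)·(k1 + 2k2 + 2k3 + k4) = -3.248193
s=1.200000, y=-3.248193:
  k1 = f(1.200000, -3.248193) = -5.974515
  k2 = f(1.300000, -3.845644) = -8.756506
  k3 = f(1.300000, -4.123843) = -10.264138
  k4 = f(1.400000, -5.301020) = -17.708556
  y ← -3.248193 + (0.2/6)·(k1 + 2k2 + 2k3 + k4) = -5.305671
y(1.4) ≈ -5.3057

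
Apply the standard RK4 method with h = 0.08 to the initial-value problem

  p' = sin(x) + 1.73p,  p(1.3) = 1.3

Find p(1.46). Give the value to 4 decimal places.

RK4: k1 = f(x_n, p_n); k2 = f(x_n + h/2, p_n + (h/2)·k1); k3 = f(x_n + h/2, p_n + (h/2)·k2); k4 = f(x_n + h, p_n + h·k3); p_{n+1} = p_n + (h/6)·(k1 + 2k2 + 2k3 + k4).
x=1.300000, p=1.300000:
  k1 = f(1.300000, 1.300000) = 3.212558
  k2 = f(1.340000, 1.428502) = 3.444794
  k3 = f(1.340000, 1.437792) = 3.460864
  k4 = f(1.380000, 1.576869) = 3.709837
  p ← 1.300000 + (0.08/6)·(k1 + 2k2 + 2k3 + k4) = 1.576449
x=1.380000, p=1.576449:
  k1 = f(1.380000, 1.576449) = 3.709111
  k2 = f(1.420000, 1.724814) = 3.972580
  k3 = f(1.420000, 1.735353) = 3.990812
  k4 = f(1.460000, 1.895714) = 4.273454
  p ← 1.576449 + (0.08/6)·(k1 + 2k2 + 2k3 + k4) = 1.895241
p(1.46) ≈ 1.8952

1.8952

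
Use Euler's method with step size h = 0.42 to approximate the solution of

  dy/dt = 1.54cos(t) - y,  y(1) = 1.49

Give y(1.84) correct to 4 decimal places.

Euler: y_{n+1} = y_n + h·f(t_n, y_n).
t=1.000000, y=1.490000: f=-0.657934 → y ← 1.490000 + 0.42·(-0.657934) = 1.213668
t=1.420000, y=1.213668: f=-0.982320 → y ← 1.213668 + 0.42·(-0.982320) = 0.801093
y(1.84) ≈ 0.8011

0.8011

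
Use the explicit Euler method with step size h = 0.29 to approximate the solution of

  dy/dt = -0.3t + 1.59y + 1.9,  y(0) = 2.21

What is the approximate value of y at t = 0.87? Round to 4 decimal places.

Euler: y_{n+1} = y_n + h·f(t_n, y_n).
t=0.000000, y=2.210000: f=5.413900 → y ← 2.210000 + 0.29·5.413900 = 3.780031
t=0.290000, y=3.780031: f=7.823249 → y ← 3.780031 + 0.29·7.823249 = 6.048773
t=0.580000, y=6.048773: f=11.343550 → y ← 6.048773 + 0.29·11.343550 = 9.338403
y(0.87) ≈ 9.3384

9.3384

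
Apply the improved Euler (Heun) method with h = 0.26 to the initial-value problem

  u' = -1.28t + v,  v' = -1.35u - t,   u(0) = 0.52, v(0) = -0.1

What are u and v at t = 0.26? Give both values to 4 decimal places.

Heun on (u,v): k1 = f(t_n, state_n); k2 = f(t_n + h, state_n + h·k1); state_{n+1} = state_n + (h/2)·(k1 + k2).
0.000000: (0.520000, -0.100000)
  k1 = (-0.100000, -0.702000)
  predictor → (0.494000, -0.282520)
  k2 = (-0.615320, -0.926900)
  → (0.427008, -0.311757)
(u(0.26), v(0.26)) ≈ (0.4270, -0.3118)

0.4270, -0.3118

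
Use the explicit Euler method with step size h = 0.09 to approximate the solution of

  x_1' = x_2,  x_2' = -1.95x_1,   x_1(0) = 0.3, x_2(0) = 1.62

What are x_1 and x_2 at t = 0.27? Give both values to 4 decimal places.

Euler on (x_1,x_2): x_1_{n+1} = x_1_n + h·x_1', x_2_{n+1} = x_2_n + h·x_2'.
0.000000: (0.300000, 1.620000); f=(1.620000, -0.585000) → (0.445800, 1.567350)
0.090000: (0.445800, 1.567350); f=(1.567350, -0.869310) → (0.586861, 1.489112)
0.180000: (0.586861, 1.489112); f=(1.489112, -1.144380) → (0.720882, 1.386118)
(x_1(0.27), x_2(0.27)) ≈ (0.7209, 1.3861)

0.7209, 1.3861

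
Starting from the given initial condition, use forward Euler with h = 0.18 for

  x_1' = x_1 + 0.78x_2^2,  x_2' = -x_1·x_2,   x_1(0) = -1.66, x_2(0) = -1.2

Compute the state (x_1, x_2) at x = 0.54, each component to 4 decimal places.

-1.4527, -2.6908

Euler on (x_1,x_2): x_1_{n+1} = x_1_n + h·x_1', x_2_{n+1} = x_2_n + h·x_2'.
0.000000: (-1.660000, -1.200000); f=(-0.536800, -1.992000) → (-1.756624, -1.558560)
0.180000: (-1.756624, -1.558560); f=(0.138081, -2.737804) → (-1.731769, -2.051365)
0.360000: (-1.731769, -2.051365); f=(1.550546, -3.552491) → (-1.452671, -2.690813)
(x_1(0.54), x_2(0.54)) ≈ (-1.4527, -2.6908)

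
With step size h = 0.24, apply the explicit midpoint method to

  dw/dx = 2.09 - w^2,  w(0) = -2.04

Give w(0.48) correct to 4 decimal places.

Midpoint: k1 = f(x_n, w_n); k2 = f(x_n + h/2, w_n + (h/2)·k1); w_{n+1} = w_n + h·k2.
x=0.000000, w=-2.040000:
  k1 = f(0.000000, -2.040000) = -2.071600
  k2 = f(0.120000, -2.288592) = -3.147653
  w ← -2.040000 + 0.24·(-3.147653) = -2.795437
x=0.240000, w=-2.795437:
  k1 = f(0.240000, -2.795437) = -5.724467
  k2 = f(0.360000, -3.482373) = -10.036921
  w ← -2.795437 + 0.24·(-10.036921) = -5.204298
w(0.48) ≈ -5.2043

-5.2043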